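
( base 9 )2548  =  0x773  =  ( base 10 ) 1907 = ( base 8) 3563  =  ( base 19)557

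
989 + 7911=8900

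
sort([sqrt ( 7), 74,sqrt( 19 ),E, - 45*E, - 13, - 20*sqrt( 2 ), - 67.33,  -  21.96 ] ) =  [ - 45*E,  -  67.33, - 20*sqrt( 2), - 21.96, - 13,  sqrt( 7 ),E, sqrt( 19 ), 74 ]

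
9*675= 6075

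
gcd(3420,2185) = 95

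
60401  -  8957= 51444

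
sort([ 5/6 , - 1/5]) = [ - 1/5 , 5/6] 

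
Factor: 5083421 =7^1*179^1* 4057^1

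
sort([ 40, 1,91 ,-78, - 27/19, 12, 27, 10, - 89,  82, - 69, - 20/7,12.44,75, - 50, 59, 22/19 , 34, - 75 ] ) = [ -89, - 78, - 75, - 69, - 50, - 20/7, - 27/19, 1,22/19, 10  ,  12,12.44, 27, 34, 40, 59, 75, 82  ,  91 ] 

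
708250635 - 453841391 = 254409244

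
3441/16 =3441/16=215.06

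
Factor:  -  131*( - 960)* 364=45776640= 2^8*3^1*5^1*7^1*13^1*131^1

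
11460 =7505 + 3955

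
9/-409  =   - 1 + 400/409 = - 0.02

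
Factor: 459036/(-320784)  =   - 933/652 = -2^(-2)*3^1 * 163^(- 1)*311^1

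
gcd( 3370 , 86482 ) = 2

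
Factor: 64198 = 2^1*32099^1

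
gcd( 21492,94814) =2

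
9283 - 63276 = - 53993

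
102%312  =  102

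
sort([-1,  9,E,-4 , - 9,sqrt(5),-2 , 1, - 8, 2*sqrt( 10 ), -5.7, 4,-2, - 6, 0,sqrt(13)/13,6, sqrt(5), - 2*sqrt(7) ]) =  [ - 9,  -  8,-6, - 5.7, - 2*sqrt(7),-4,- 2,  -  2, -1, 0,sqrt(13 ) /13,1,sqrt( 5),sqrt( 5) , E,4,6, 2*sqrt(10 ), 9]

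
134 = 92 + 42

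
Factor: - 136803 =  - 3^1*31^1 * 1471^1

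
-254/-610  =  127/305 = 0.42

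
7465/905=1493/181 = 8.25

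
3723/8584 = 3723/8584 = 0.43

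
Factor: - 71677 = - 229^1*313^1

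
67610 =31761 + 35849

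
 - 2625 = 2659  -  5284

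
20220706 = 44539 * 454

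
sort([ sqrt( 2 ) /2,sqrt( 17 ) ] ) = [sqrt(2) /2, sqrt(17)]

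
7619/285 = 401/15= 26.73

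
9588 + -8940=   648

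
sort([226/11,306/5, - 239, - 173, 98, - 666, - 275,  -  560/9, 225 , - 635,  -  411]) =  [ - 666 , - 635, - 411,  -  275, - 239, - 173, - 560/9, 226/11, 306/5,98,225 ] 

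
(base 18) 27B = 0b1100010001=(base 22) 1df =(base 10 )785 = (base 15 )375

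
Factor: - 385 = -5^1*7^1*11^1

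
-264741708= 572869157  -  837610865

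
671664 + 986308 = 1657972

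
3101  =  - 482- - 3583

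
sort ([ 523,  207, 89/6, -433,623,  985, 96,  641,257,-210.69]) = [ - 433 ,  -  210.69,89/6,96,207, 257, 523, 623,641,985]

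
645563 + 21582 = 667145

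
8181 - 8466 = -285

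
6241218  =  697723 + 5543495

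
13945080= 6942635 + 7002445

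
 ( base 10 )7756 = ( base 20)j7g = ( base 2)1111001001100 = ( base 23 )ef5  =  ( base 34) 6o4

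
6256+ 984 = 7240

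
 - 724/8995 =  - 1+ 8271/8995 =-0.08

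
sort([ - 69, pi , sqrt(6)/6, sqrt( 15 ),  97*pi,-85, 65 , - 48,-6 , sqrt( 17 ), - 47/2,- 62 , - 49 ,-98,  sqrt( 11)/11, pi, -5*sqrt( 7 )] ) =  [ - 98,-85, - 69, - 62, - 49, - 48, - 47/2, - 5 * sqrt( 7 ) ,  -  6, sqrt(11 ) /11,sqrt( 6)/6,  pi, pi,sqrt(15 ) , sqrt(17 ),65,97*pi ] 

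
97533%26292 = 18657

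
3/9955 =3/9955 = 0.00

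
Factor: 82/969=2^1*3^( -1)*17^( -1 )*19^( - 1)*41^1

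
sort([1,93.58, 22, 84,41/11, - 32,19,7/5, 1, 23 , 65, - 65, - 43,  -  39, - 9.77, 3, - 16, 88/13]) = [ - 65, - 43,  -  39, - 32, - 16, - 9.77,1, 1,7/5, 3, 41/11, 88/13,19 , 22, 23, 65, 84, 93.58 ] 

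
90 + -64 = 26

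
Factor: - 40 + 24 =- 16 = - 2^4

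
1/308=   1/308 = 0.00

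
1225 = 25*49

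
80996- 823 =80173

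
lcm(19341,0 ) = 0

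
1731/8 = 216 + 3/8 = 216.38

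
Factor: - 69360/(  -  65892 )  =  2^2* 5^1*19^( - 1)= 20/19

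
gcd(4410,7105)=245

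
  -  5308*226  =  -1199608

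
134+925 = 1059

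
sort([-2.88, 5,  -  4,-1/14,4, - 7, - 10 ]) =[ -10,-7, - 4,-2.88 , - 1/14, 4,5 ] 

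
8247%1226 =891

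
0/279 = 0 = 0.00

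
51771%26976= 24795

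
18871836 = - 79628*( - 237)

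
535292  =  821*652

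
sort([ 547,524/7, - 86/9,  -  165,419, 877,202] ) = [- 165,-86/9, 524/7,202, 419,547 , 877] 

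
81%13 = 3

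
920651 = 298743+621908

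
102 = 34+68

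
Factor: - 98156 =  - 2^2*53^1 *463^1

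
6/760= 3/380 = 0.01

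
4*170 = 680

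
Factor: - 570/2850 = -5^(-1)=   - 1/5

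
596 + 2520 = 3116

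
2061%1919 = 142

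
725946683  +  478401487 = 1204348170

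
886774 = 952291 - 65517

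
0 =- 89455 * 0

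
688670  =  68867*10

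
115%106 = 9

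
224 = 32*7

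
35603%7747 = 4615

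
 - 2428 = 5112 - 7540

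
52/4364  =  13/1091 = 0.01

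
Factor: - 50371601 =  - 7^1 * 263^1 * 27361^1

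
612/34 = 18 = 18.00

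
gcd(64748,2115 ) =1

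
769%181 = 45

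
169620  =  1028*165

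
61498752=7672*8016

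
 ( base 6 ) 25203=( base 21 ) 8a9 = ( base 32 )3L3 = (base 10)3747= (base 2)111010100011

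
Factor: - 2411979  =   - 3^1*59^1* 13627^1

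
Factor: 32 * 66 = 2112 = 2^6*3^1*11^1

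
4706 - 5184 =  - 478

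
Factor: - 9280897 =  - 9280897^1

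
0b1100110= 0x66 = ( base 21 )4I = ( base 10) 102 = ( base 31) 39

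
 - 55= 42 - 97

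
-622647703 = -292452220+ - 330195483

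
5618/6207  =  5618/6207 = 0.91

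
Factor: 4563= 3^3 * 13^2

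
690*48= 33120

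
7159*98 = 701582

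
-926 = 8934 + -9860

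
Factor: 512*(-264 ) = -135168 = - 2^12*3^1*11^1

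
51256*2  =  102512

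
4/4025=4/4025 = 0.00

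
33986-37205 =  -3219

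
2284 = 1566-- 718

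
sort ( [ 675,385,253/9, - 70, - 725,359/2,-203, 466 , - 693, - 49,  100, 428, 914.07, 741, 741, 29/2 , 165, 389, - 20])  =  [ - 725, - 693, - 203,-70, - 49,-20,29/2, 253/9 , 100, 165 , 359/2 , 385 , 389,  428 , 466,675,741, 741,  914.07 ]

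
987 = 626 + 361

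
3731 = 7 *533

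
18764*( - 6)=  - 112584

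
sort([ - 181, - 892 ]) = [ - 892, - 181]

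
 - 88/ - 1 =88 + 0/1= 88.00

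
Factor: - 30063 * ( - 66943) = 2012507409  =  3^1*11^1*911^1*66943^1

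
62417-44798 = 17619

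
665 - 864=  - 199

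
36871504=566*65144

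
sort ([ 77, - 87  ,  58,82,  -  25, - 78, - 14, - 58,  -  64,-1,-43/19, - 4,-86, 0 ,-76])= [ - 87, - 86, - 78, - 76, -64,- 58,- 25,-14,  -  4, - 43/19,  -  1 , 0, 58,77, 82] 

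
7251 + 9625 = 16876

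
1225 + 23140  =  24365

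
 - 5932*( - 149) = 883868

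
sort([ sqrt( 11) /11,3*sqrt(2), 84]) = [ sqrt( 11)/11,3*sqrt( 2) , 84 ]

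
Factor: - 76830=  - 2^1*3^1 *5^1*13^1*197^1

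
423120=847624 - 424504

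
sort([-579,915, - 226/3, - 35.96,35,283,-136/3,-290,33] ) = [-579,-290, - 226/3,-136/3, - 35.96, 33,35,283,915]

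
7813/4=7813/4  =  1953.25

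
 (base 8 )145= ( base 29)3e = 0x65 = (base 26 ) 3n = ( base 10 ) 101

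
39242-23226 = 16016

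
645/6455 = 129/1291 = 0.10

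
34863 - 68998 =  - 34135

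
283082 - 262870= 20212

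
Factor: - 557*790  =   - 440030 = - 2^1*5^1*79^1 * 557^1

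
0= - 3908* 0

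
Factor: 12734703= 3^2*173^1 *8179^1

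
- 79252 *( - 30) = 2377560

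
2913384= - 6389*( - 456) 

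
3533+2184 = 5717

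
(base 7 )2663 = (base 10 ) 1025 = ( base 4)100001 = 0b10000000001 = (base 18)32H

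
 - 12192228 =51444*(-237)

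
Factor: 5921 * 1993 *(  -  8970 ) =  - 105850960410 = - 2^1 * 3^1*5^1*  13^1*23^1 *31^1*191^1*1993^1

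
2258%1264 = 994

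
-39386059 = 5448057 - 44834116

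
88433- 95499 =-7066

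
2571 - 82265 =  - 79694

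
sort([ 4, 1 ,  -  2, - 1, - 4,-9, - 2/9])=[ - 9,- 4,  -  2, - 1,  -  2/9, 1,4]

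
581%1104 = 581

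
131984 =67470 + 64514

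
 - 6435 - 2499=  - 8934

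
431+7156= 7587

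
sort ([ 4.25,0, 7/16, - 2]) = [ - 2,0,7/16  ,  4.25]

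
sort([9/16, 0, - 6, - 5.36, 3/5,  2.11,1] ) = [ - 6, - 5.36, 0, 9/16,3/5, 1, 2.11] 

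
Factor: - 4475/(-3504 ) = 2^( - 4 )*3^(-1)*5^2 *73^( - 1)*179^1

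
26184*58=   1518672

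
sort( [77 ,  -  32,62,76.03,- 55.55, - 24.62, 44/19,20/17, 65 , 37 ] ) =[ - 55.55, - 32, - 24.62, 20/17, 44/19, 37,62, 65, 76.03, 77]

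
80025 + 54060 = 134085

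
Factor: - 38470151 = - 38470151^1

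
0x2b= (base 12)37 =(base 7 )61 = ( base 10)43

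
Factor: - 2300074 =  - 2^1*7^1 * 164291^1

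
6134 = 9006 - 2872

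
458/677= 458/677 = 0.68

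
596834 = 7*85262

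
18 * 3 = 54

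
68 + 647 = 715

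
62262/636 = 97 + 95/106= 97.90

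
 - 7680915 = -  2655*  2893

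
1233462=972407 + 261055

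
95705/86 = 95705/86 = 1112.85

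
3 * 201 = 603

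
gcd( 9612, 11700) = 36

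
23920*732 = 17509440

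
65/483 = 65/483 = 0.13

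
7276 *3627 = 26390052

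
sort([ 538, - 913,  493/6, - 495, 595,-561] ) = [  -  913, - 561, - 495, 493/6,538 , 595 ]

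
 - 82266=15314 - 97580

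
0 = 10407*0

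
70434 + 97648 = 168082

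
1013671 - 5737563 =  - 4723892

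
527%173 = 8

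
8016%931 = 568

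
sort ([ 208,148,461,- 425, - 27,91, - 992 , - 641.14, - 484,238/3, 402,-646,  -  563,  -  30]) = [ - 992, - 646 ,- 641.14, - 563, - 484, - 425,- 30,-27,238/3 , 91 , 148,208 , 402,461 ]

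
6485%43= 35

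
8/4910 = 4/2455 = 0.00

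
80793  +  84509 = 165302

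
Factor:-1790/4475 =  -2/5 = -2^1*5^ ( - 1 ) 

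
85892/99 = 85892/99 = 867.60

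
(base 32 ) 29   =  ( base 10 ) 73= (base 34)25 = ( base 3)2201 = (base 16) 49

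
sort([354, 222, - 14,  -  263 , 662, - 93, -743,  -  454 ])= [ - 743, - 454, - 263, - 93, - 14 , 222,  354, 662]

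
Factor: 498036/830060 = 3/5  =  3^1 * 5^ ( - 1)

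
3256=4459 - 1203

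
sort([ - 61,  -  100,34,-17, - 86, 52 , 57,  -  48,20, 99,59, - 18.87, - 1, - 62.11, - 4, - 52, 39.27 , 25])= [-100,-86, -62.11,  -  61,-52,  -  48, - 18.87,-17 ,-4 , - 1,20,25,34, 39.27,52,57,  59, 99] 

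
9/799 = 9/799  =  0.01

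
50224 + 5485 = 55709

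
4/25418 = 2/12709 = 0.00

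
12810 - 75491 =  - 62681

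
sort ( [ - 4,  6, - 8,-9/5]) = [-8,  -  4 ,-9/5 , 6 ] 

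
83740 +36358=120098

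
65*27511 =1788215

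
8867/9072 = 8867/9072 = 0.98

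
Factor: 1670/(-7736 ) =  - 2^( - 2)*5^1 * 167^1*967^( - 1) = -835/3868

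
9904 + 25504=35408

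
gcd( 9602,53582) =2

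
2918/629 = 4 + 402/629 = 4.64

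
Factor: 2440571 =7^1*17^1*20509^1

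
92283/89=92283/89  =  1036.89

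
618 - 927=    - 309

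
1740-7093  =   - 5353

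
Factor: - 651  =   - 3^1 * 7^1*31^1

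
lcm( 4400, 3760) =206800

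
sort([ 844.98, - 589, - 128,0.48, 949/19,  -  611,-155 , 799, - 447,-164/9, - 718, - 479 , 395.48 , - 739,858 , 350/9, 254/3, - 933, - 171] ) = [- 933,-739, - 718 ,  -  611, - 589, - 479, - 447, - 171, - 155, - 128, - 164/9,  0.48, 350/9, 949/19, 254/3 , 395.48, 799,844.98,858]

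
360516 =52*6933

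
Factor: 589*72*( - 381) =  - 2^3*3^3*19^1*31^1 * 127^1 = - 16157448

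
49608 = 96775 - 47167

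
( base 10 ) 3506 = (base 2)110110110010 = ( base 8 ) 6662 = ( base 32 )3di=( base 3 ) 11210212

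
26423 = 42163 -15740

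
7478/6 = 3739/3=1246.33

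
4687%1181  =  1144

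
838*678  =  568164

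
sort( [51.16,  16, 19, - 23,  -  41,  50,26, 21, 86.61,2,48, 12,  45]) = [ - 41, - 23,  2,  12,16,19, 21, 26, 45,48 , 50, 51.16, 86.61]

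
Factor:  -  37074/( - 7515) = 74/15 = 2^1*3^( - 1) * 5^( - 1)*37^1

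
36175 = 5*7235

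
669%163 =17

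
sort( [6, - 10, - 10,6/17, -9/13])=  [ - 10,  -  10, - 9/13, 6/17, 6]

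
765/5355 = 1/7 = 0.14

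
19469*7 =136283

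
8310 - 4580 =3730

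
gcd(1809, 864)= 27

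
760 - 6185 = -5425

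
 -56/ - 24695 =56/24695 = 0.00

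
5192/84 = 61 + 17/21 =61.81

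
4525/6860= 905/1372 =0.66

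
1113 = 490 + 623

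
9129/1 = 9129 =9129.00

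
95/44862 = 95/44862 = 0.00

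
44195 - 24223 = 19972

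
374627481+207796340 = 582423821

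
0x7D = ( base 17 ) 76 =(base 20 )65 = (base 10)125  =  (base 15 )85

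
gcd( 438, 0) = 438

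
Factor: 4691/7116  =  2^( - 2)*3^ ( - 1 )*593^( - 1 )*4691^1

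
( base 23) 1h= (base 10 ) 40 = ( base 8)50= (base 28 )1C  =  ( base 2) 101000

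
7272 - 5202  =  2070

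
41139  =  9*4571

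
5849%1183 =1117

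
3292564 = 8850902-5558338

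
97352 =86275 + 11077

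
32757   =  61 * 537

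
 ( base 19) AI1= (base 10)3953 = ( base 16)f71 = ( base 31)43g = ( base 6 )30145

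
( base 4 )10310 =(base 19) g4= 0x134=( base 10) 308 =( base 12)218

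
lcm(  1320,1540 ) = 9240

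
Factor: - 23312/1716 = - 2^2 *3^ (- 1)*11^ (-1)*13^ ( - 1 ) * 31^1*47^1  =  - 5828/429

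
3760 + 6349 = 10109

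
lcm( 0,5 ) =0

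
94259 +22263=116522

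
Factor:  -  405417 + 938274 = 3^1*13^2 * 1051^1 = 532857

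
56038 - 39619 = 16419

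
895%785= 110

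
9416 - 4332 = 5084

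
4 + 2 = 6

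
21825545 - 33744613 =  -11919068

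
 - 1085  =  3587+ - 4672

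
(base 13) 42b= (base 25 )13d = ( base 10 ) 713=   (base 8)1311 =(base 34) kx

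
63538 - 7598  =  55940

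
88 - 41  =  47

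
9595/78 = 123 + 1/78 = 123.01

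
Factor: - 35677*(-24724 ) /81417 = 2^2*3^( - 1 ) * 883^1*3877^(-1 )*35677^1= 126011164/11631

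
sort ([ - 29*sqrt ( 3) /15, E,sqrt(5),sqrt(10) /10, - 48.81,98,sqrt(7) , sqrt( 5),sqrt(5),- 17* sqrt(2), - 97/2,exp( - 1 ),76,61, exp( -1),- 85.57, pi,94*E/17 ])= [ - 85.57, - 48.81, - 97/2, - 17*sqrt(2 ),  -  29*sqrt( 3)/15,sqrt( 10)/10,exp( - 1 ),exp(- 1 ), sqrt( 5 ),sqrt (5),sqrt(5), sqrt(7) , E,  pi, 94* E/17, 61 , 76,98] 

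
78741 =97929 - 19188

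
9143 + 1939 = 11082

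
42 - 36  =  6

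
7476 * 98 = 732648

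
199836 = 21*9516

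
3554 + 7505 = 11059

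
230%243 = 230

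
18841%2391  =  2104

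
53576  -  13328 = 40248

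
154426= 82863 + 71563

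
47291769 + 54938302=102230071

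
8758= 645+8113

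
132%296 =132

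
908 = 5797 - 4889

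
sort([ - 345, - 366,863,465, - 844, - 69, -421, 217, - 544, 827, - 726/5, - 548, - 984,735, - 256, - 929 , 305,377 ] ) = [ - 984 , - 929, - 844, - 548, - 544, - 421,-366, - 345, - 256, - 726/5, - 69,217,305,  377,465, 735,827,863 ]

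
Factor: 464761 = 11^2*23^1*167^1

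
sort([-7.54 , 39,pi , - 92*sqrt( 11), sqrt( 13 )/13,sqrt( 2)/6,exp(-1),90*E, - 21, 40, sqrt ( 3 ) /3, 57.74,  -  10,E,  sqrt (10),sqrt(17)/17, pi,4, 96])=[  -  92*sqrt( 11),- 21,-10, - 7.54, sqrt (2) /6,sqrt ( 17 ) /17,sqrt(13)/13,exp( - 1),sqrt (3)/3, E , pi,pi,sqrt ( 10 ), 4,39,  40, 57.74,96, 90*E]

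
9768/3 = 3256 = 3256.00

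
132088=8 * 16511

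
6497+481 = 6978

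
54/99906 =9/16651 = 0.00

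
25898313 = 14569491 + 11328822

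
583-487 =96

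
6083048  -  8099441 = -2016393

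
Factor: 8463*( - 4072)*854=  - 29429980944 =- 2^4 * 3^1*7^2*13^1*31^1*61^1 * 509^1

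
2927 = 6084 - 3157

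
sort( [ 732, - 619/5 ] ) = [ - 619/5,732]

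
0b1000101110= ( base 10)558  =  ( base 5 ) 4213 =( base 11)468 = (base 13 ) 33c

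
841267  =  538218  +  303049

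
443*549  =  243207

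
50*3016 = 150800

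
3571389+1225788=4797177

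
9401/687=13 + 470/687 = 13.68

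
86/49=1  +  37/49 = 1.76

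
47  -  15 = 32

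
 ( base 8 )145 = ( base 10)101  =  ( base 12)85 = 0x65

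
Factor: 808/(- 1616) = -1/2 = - 2^( - 1)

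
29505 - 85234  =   - 55729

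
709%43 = 21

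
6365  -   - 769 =7134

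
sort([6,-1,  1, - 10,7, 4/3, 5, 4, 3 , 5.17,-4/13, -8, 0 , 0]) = [ - 10, - 8,-1,  -  4/13, 0, 0, 1, 4/3 , 3, 4,5,5.17, 6,7] 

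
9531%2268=459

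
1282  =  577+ 705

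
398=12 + 386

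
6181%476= 469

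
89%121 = 89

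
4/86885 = 4/86885 = 0.00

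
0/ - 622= 0/1 = -0.00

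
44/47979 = 44/47979 =0.00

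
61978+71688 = 133666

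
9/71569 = 9/71569 =0.00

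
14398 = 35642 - 21244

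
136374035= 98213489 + 38160546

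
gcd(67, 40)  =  1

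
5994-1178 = 4816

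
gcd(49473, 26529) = 717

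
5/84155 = 1/16831 = 0.00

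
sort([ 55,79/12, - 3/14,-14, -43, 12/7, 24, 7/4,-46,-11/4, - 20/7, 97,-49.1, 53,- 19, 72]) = [ - 49.1,- 46, - 43, - 19, - 14,-20/7, - 11/4,  -  3/14, 12/7,7/4,79/12,24  ,  53,55,72, 97 ] 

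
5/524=5/524 =0.01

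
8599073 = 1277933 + 7321140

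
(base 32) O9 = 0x309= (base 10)777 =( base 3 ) 1001210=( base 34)mt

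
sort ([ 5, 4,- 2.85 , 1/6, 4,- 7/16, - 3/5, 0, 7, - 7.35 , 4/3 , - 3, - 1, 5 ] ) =[ - 7.35,  -  3, - 2.85,-1, - 3/5,- 7/16,0, 1/6, 4/3,4,  4,5, 5 , 7]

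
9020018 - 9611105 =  - 591087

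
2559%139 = 57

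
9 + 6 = 15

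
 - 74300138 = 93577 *( - 794) 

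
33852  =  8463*4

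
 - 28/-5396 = 7/1349 = 0.01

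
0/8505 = 0 = 0.00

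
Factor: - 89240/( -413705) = 184/853 = 2^3*23^1*853^( - 1 )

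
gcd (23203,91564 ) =1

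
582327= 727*801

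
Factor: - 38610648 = -2^3*3^3*178753^1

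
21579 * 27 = 582633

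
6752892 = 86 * 78522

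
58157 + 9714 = 67871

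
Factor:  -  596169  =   - 3^2*7^1*9463^1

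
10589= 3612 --6977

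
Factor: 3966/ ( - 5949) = - 2/3 = - 2^1*3^( - 1) 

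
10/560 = 1/56 = 0.02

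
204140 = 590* 346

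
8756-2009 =6747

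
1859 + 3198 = 5057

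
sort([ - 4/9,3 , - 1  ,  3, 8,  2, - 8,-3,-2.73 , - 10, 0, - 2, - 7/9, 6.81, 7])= [ - 10, - 8 , - 3,- 2.73, - 2, - 1, - 7/9, - 4/9, 0, 2,3,3, 6.81, 7,8 ] 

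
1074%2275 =1074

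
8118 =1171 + 6947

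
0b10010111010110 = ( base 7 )40145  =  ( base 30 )AMQ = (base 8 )22726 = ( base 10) 9686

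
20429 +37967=58396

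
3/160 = 3/160 = 0.02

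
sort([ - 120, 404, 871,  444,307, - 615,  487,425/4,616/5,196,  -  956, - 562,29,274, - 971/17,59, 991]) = [  -  956, - 615, -562, - 120,  -  971/17, 29 , 59, 425/4,616/5,196,274,307, 404,444,487, 871,991 ] 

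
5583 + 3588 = 9171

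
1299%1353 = 1299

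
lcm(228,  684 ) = 684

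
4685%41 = 11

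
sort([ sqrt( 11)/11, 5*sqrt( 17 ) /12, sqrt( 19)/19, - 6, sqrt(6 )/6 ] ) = [- 6, sqrt(19)/19,  sqrt(11)/11, sqrt( 6 ) /6, 5*sqrt(17) /12]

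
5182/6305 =5182/6305= 0.82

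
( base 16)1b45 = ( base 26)A8D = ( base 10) 6981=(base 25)b46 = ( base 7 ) 26232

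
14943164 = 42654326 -27711162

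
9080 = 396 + 8684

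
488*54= 26352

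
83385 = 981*85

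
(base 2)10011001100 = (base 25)1O3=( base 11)A17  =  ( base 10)1228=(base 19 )37c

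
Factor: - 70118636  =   - 2^2 * 7^1*29^1 * 86353^1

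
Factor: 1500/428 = 375/107= 3^1*5^3*107^( - 1 ) 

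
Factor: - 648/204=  - 54/17= - 2^1*3^3*17^( -1)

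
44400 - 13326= 31074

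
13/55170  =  13/55170 = 0.00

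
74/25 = 74/25=2.96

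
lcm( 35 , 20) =140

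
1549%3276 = 1549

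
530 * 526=278780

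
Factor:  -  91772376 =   -  2^3*3^1* 59^1 * 64811^1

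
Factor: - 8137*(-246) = 2^1*3^1*41^1 *79^1*103^1 = 2001702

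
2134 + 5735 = 7869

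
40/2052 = 10/513  =  0.02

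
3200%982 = 254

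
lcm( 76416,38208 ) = 76416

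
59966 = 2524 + 57442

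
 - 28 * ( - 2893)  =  81004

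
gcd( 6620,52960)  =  6620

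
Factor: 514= 2^1*257^1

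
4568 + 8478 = 13046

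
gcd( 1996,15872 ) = 4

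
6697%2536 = 1625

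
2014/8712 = 1007/4356 =0.23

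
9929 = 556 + 9373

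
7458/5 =1491  +  3/5=1491.60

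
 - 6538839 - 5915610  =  - 12454449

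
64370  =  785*82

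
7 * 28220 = 197540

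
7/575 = 7/575 =0.01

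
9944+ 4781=14725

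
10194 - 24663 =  - 14469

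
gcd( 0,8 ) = 8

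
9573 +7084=16657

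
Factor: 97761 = 3^1*32587^1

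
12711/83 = 153 + 12/83  =  153.14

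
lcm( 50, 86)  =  2150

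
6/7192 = 3/3596 = 0.00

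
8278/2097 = 3 + 1987/2097 = 3.95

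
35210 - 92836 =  - 57626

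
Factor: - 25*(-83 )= 5^2 * 83^1 = 2075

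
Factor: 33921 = 3^2*3769^1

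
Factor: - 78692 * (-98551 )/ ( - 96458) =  - 3877587646/48229 = - 2^1*17^(  -  1 )*103^1*139^1*191^1*709^1*2837^ (  -  1) 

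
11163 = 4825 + 6338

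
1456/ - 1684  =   - 1 + 57/421 = - 0.86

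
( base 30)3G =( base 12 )8a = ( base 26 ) 42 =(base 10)106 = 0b1101010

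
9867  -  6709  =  3158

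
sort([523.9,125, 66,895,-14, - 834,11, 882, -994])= [ - 994, - 834 , - 14, 11,66,125, 523.9,882, 895]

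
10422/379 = 10422/379 =27.50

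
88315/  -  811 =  - 109 + 84/811 = - 108.90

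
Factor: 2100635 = 5^1*41^1*10247^1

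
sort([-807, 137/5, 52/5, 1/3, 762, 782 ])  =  [-807, 1/3, 52/5  ,  137/5, 762, 782]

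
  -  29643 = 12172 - 41815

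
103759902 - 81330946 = 22428956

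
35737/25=35737/25 = 1429.48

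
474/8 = 237/4 = 59.25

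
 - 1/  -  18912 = 1/18912 = 0.00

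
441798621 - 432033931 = 9764690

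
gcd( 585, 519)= 3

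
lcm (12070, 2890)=205190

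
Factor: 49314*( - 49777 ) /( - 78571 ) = 2454702978/78571 = 2^1*3^1  *7^1*13^1*547^1*8219^1*78571^( - 1 )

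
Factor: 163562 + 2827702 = 2^5*3^1*31159^1 = 2991264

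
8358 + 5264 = 13622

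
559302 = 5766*97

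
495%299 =196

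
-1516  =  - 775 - 741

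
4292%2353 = 1939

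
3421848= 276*12398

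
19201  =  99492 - 80291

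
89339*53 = 4734967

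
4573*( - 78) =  - 356694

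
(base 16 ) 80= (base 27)4k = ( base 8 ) 200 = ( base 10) 128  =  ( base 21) 62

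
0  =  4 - 4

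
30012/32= 7503/8 = 937.88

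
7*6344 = 44408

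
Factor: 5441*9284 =50514244 = 2^2*11^1*211^1 * 5441^1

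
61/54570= 61/54570 = 0.00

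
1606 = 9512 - 7906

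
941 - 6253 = -5312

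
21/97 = 21/97 = 0.22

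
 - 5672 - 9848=- 15520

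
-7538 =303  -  7841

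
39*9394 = 366366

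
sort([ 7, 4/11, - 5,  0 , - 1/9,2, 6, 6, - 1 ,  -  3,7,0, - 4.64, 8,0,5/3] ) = [ - 5 ,-4.64,  -  3,-1, -1/9,  0,0,0 , 4/11, 5/3,2,6 , 6, 7,7 , 8] 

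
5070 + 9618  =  14688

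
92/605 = 92/605 = 0.15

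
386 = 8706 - 8320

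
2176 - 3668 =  - 1492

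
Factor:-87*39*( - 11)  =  3^2*11^1*13^1* 29^1 = 37323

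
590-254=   336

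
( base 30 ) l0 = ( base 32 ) JM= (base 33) j3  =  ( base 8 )1166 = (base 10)630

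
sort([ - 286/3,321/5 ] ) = [ - 286/3,  321/5]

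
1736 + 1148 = 2884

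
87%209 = 87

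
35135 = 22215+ 12920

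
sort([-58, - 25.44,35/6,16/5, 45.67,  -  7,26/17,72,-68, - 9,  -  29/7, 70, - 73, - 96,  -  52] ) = [ -96,-73,-68, - 58, - 52, - 25.44, - 9, - 7, - 29/7,26/17,16/5, 35/6,45.67,70,72 ]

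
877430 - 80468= 796962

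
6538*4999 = 32683462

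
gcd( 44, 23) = 1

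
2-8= - 6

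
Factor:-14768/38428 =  - 2^2*71^1 * 739^ ( - 1 ) = - 284/739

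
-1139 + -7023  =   - 8162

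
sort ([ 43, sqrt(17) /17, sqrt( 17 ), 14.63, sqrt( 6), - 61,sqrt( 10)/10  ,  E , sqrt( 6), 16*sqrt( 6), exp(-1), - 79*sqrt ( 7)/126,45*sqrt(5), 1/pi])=[ - 61, - 79*sqrt( 7 ) /126 , sqrt( 17)/17, sqrt( 10)/10, 1/pi, exp (-1 ), sqrt( 6),sqrt( 6), E,sqrt( 17)  ,  14.63,16*sqrt(6) , 43,  45*sqrt (5) ]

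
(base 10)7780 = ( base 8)17144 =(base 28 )9po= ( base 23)EG6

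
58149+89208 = 147357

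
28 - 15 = 13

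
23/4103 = 23/4103 =0.01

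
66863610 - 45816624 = 21046986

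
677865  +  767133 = 1444998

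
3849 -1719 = 2130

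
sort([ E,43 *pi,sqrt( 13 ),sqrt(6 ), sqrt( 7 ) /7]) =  [sqrt(7 )/7,sqrt( 6 ),E, sqrt( 13),43 * pi] 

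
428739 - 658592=  -  229853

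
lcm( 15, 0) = 0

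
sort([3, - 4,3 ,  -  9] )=[ - 9, - 4,3,3 ]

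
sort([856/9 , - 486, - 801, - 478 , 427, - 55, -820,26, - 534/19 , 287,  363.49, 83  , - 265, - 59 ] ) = [ - 820,-801 , - 486 ,  -  478, - 265, - 59, - 55,-534/19, 26,  83, 856/9,287, 363.49,427]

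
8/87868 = 2/21967 = 0.00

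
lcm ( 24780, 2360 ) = 49560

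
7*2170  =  15190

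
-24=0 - 24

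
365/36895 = 73/7379=0.01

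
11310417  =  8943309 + 2367108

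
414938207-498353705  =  -83415498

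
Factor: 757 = 757^1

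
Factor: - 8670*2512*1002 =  - 21822598080  =  -2^6*3^2*5^1*17^2*157^1*167^1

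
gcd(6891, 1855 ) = 1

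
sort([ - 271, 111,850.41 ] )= [ - 271,111, 850.41]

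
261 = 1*261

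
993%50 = 43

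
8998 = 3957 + 5041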